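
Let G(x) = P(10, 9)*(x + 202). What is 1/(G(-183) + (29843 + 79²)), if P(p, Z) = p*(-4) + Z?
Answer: 1/35495 ≈ 2.8173e-5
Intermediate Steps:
P(p, Z) = Z - 4*p (P(p, Z) = -4*p + Z = Z - 4*p)
G(x) = -6262 - 31*x (G(x) = (9 - 4*10)*(x + 202) = (9 - 40)*(202 + x) = -31*(202 + x) = -6262 - 31*x)
1/(G(-183) + (29843 + 79²)) = 1/((-6262 - 31*(-183)) + (29843 + 79²)) = 1/((-6262 + 5673) + (29843 + 6241)) = 1/(-589 + 36084) = 1/35495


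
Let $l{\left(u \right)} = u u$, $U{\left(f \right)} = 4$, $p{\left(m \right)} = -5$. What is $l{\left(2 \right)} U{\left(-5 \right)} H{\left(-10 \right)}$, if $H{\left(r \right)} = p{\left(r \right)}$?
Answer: $-80$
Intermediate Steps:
$H{\left(r \right)} = -5$
$l{\left(u \right)} = u^{2}$
$l{\left(2 \right)} U{\left(-5 \right)} H{\left(-10 \right)} = 2^{2} \cdot 4 \left(-5\right) = 4 \cdot 4 \left(-5\right) = 16 \left(-5\right) = -80$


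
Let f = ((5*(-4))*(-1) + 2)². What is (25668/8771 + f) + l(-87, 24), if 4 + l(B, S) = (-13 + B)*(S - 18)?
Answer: -1026852/8771 ≈ -117.07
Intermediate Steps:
l(B, S) = -4 + (-18 + S)*(-13 + B) (l(B, S) = -4 + (-13 + B)*(S - 18) = -4 + (-13 + B)*(-18 + S) = -4 + (-18 + S)*(-13 + B))
f = 484 (f = (-20*(-1) + 2)² = (20 + 2)² = 22² = 484)
(25668/8771 + f) + l(-87, 24) = (25668/8771 + 484) + (230 - 18*(-87) - 13*24 - 87*24) = (25668*(1/8771) + 484) + (230 + 1566 - 312 - 2088) = (25668/8771 + 484) - 604 = 4270832/8771 - 604 = -1026852/8771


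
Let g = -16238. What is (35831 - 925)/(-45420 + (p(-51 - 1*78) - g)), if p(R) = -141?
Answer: -34906/29323 ≈ -1.1904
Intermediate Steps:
(35831 - 925)/(-45420 + (p(-51 - 1*78) - g)) = (35831 - 925)/(-45420 + (-141 - 1*(-16238))) = 34906/(-45420 + (-141 + 16238)) = 34906/(-45420 + 16097) = 34906/(-29323) = 34906*(-1/29323) = -34906/29323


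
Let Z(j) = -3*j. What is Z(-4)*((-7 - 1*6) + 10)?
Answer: -36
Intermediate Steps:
Z(-4)*((-7 - 1*6) + 10) = (-3*(-4))*((-7 - 1*6) + 10) = 12*((-7 - 6) + 10) = 12*(-13 + 10) = 12*(-3) = -36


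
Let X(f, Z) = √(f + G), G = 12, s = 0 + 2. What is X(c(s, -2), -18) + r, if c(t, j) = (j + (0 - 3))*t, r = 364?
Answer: 364 + √2 ≈ 365.41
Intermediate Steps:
s = 2
c(t, j) = t*(-3 + j) (c(t, j) = (j - 3)*t = (-3 + j)*t = t*(-3 + j))
X(f, Z) = √(12 + f) (X(f, Z) = √(f + 12) = √(12 + f))
X(c(s, -2), -18) + r = √(12 + 2*(-3 - 2)) + 364 = √(12 + 2*(-5)) + 364 = √(12 - 10) + 364 = √2 + 364 = 364 + √2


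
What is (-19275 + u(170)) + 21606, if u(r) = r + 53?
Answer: 2554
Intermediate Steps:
u(r) = 53 + r
(-19275 + u(170)) + 21606 = (-19275 + (53 + 170)) + 21606 = (-19275 + 223) + 21606 = -19052 + 21606 = 2554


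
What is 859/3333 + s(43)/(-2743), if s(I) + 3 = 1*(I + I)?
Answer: 2079598/9142419 ≈ 0.22747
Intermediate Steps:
s(I) = -3 + 2*I (s(I) = -3 + 1*(I + I) = -3 + 1*(2*I) = -3 + 2*I)
859/3333 + s(43)/(-2743) = 859/3333 + (-3 + 2*43)/(-2743) = 859*(1/3333) + (-3 + 86)*(-1/2743) = 859/3333 + 83*(-1/2743) = 859/3333 - 83/2743 = 2079598/9142419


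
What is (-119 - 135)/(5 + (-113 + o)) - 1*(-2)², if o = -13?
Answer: -230/121 ≈ -1.9008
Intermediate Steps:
(-119 - 135)/(5 + (-113 + o)) - 1*(-2)² = (-119 - 135)/(5 + (-113 - 13)) - 1*(-2)² = -254/(5 - 126) - 1*4 = -254/(-121) - 4 = -254*(-1/121) - 4 = 254/121 - 4 = -230/121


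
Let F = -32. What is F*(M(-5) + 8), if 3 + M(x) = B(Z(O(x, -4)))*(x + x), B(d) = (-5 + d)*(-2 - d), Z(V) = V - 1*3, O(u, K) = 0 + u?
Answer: -25120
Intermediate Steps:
O(u, K) = u
Z(V) = -3 + V (Z(V) = V - 3 = -3 + V)
M(x) = -3 + 2*x*(1 - (-3 + x)² + 3*x) (M(x) = -3 + (10 - (-3 + x)² + 3*(-3 + x))*(x + x) = -3 + (10 - (-3 + x)² + (-9 + 3*x))*(2*x) = -3 + (1 - (-3 + x)² + 3*x)*(2*x) = -3 + 2*x*(1 - (-3 + x)² + 3*x))
F*(M(-5) + 8) = -32*((-3 + 2*(-5)*(1 - (-3 - 5)² + 3*(-5))) + 8) = -32*((-3 + 2*(-5)*(1 - 1*(-8)² - 15)) + 8) = -32*((-3 + 2*(-5)*(1 - 1*64 - 15)) + 8) = -32*((-3 + 2*(-5)*(1 - 64 - 15)) + 8) = -32*((-3 + 2*(-5)*(-78)) + 8) = -32*((-3 + 780) + 8) = -32*(777 + 8) = -32*785 = -25120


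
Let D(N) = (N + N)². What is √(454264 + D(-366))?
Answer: 2*√247522 ≈ 995.03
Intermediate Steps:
D(N) = 4*N² (D(N) = (2*N)² = 4*N²)
√(454264 + D(-366)) = √(454264 + 4*(-366)²) = √(454264 + 4*133956) = √(454264 + 535824) = √990088 = 2*√247522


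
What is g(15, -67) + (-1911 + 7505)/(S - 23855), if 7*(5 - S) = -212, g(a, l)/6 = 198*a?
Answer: 1485616001/83369 ≈ 17820.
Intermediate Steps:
g(a, l) = 1188*a (g(a, l) = 6*(198*a) = 1188*a)
S = 247/7 (S = 5 - ⅐*(-212) = 5 + 212/7 = 247/7 ≈ 35.286)
g(15, -67) + (-1911 + 7505)/(S - 23855) = 1188*15 + (-1911 + 7505)/(247/7 - 23855) = 17820 + 5594/(-166738/7) = 17820 + 5594*(-7/166738) = 17820 - 19579/83369 = 1485616001/83369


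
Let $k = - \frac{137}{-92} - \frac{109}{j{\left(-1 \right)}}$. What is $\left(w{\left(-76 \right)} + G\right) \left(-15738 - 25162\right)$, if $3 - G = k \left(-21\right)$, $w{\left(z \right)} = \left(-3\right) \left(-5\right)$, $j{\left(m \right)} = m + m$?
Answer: $- \frac{1122981075}{23} \approx -4.8825 \cdot 10^{7}$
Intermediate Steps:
$j{\left(m \right)} = 2 m$
$k = \frac{5151}{92}$ ($k = - \frac{137}{-92} - \frac{109}{2 \left(-1\right)} = \left(-137\right) \left(- \frac{1}{92}\right) - \frac{109}{-2} = \frac{137}{92} - - \frac{109}{2} = \frac{137}{92} + \frac{109}{2} = \frac{5151}{92} \approx 55.989$)
$w{\left(z \right)} = 15$
$G = \frac{108447}{92}$ ($G = 3 - \frac{5151}{92} \left(-21\right) = 3 - - \frac{108171}{92} = 3 + \frac{108171}{92} = \frac{108447}{92} \approx 1178.8$)
$\left(w{\left(-76 \right)} + G\right) \left(-15738 - 25162\right) = \left(15 + \frac{108447}{92}\right) \left(-15738 - 25162\right) = \frac{109827}{92} \left(-40900\right) = - \frac{1122981075}{23}$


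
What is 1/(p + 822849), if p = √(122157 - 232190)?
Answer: 822849/677080586834 - I*√110033/677080586834 ≈ 1.2153e-6 - 4.8992e-10*I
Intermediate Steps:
p = I*√110033 (p = √(-110033) = I*√110033 ≈ 331.71*I)
1/(p + 822849) = 1/(I*√110033 + 822849) = 1/(822849 + I*√110033)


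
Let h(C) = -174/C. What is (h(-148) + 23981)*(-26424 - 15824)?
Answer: -37488361444/37 ≈ -1.0132e+9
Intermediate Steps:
(h(-148) + 23981)*(-26424 - 15824) = (-174/(-148) + 23981)*(-26424 - 15824) = (-174*(-1/148) + 23981)*(-42248) = (87/74 + 23981)*(-42248) = (1774681/74)*(-42248) = -37488361444/37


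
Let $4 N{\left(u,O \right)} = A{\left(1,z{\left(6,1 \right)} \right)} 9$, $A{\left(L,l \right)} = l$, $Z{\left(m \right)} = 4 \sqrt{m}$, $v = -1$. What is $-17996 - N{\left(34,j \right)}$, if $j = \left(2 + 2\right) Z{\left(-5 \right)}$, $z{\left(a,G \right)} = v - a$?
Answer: $- \frac{71921}{4} \approx -17980.0$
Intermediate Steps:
$z{\left(a,G \right)} = -1 - a$
$j = 16 i \sqrt{5}$ ($j = \left(2 + 2\right) 4 \sqrt{-5} = 4 \cdot 4 i \sqrt{5} = 16 i \sqrt{5} \approx 35.777 i$)
$N{\left(u,O \right)} = - \frac{63}{4}$ ($N{\left(u,O \right)} = \frac{\left(-1 - 6\right) 9}{4} = \frac{\left(-7\right) 9}{4} = \frac{1}{4} \left(-63\right) = - \frac{63}{4}$)
$-17996 - N{\left(34,j \right)} = -17996 - - \frac{63}{4} = -17996 + \frac{63}{4} = - \frac{71921}{4}$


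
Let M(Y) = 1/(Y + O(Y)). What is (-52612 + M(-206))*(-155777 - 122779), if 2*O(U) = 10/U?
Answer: 207329797011496/14147 ≈ 1.4655e+10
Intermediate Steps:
O(U) = 5/U (O(U) = (10/U)/2 = 5/U)
M(Y) = 1/(Y + 5/Y)
(-52612 + M(-206))*(-155777 - 122779) = (-52612 - 206/(5 + (-206)**2))*(-155777 - 122779) = (-52612 - 206/(5 + 42436))*(-278556) = (-52612 - 206/42441)*(-278556) = -2232906098/42441*(-278556) = 207329797011496/14147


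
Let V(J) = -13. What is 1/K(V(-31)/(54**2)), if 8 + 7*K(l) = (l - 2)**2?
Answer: -59521392/33860423 ≈ -1.7578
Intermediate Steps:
K(l) = -8/7 + (-2 + l)**2/7 (K(l) = -8/7 + (l - 2)**2/7 = -8/7 + (-2 + l)**2/7)
1/K(V(-31)/(54**2)) = 1/(-8/7 + (-2 - 13/(54**2))**2/7) = 1/(-8/7 + (-2 - 13/2916)**2/7) = 1/(-8/7 + (-5845/2916)**2/7) = 1/(-8/7 + (1/7)*(34164025/8503056)) = 1/(-8/7 + 4880575/8503056) = 1/(-33860423/59521392) = -59521392/33860423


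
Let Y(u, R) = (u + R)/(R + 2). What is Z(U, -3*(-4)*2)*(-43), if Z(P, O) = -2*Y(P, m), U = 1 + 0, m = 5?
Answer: 516/7 ≈ 73.714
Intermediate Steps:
U = 1
Y(u, R) = (R + u)/(2 + R)
Z(P, O) = -10/7 - 2*P/7 (Z(P, O) = -2*(5 + P)/(2 + 5) = -2*(5 + P)/7 = -2*(5/7 + P/7) = -10/7 - 2*P/7)
Z(U, -3*(-4)*2)*(-43) = (-10/7 - 2/7*1)*(-43) = (-10/7 - 2/7)*(-43) = -12/7*(-43) = 516/7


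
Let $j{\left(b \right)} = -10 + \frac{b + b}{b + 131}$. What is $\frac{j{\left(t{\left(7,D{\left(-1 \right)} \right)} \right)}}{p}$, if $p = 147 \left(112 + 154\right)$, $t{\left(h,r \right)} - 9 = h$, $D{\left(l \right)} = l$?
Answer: $- \frac{719}{2873997} \approx -0.00025017$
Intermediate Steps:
$t{\left(h,r \right)} = 9 + h$
$j{\left(b \right)} = -10 + \frac{2 b}{131 + b}$
$p = 39102$ ($p = 147 \cdot 266 = 39102$)
$\frac{j{\left(t{\left(7,D{\left(-1 \right)} \right)} \right)}}{p} = \frac{2 \frac{1}{131 + \left(9 + 7\right)} \left(-655 - 4 \left(9 + 7\right)\right)}{39102} = \frac{2 \left(-655 - 64\right)}{131 + 16} \cdot \frac{1}{39102} = \frac{2 \left(-655 - 64\right)}{147} \cdot \frac{1}{39102} = 2 \cdot \frac{1}{147} \left(-719\right) \frac{1}{39102} = \left(- \frac{1438}{147}\right) \frac{1}{39102} = - \frac{719}{2873997}$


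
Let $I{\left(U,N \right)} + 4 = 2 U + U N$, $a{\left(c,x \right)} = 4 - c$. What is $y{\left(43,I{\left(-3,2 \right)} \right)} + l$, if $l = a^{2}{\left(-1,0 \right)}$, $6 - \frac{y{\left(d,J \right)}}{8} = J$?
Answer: $201$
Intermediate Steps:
$I{\left(U,N \right)} = -4 + 2 U + N U$ ($I{\left(U,N \right)} = -4 + \left(2 U + U N\right) = -4 + \left(2 U + N U\right) = -4 + 2 U + N U$)
$y{\left(d,J \right)} = 48 - 8 J$
$l = 25$ ($l = \left(4 - -1\right)^{2} = \left(4 + 1\right)^{2} = 5^{2} = 25$)
$y{\left(43,I{\left(-3,2 \right)} \right)} + l = \left(48 - 8 \left(-4 + 2 \left(-3\right) + 2 \left(-3\right)\right)\right) + 25 = \left(48 - 8 \left(-4 - 6 - 6\right)\right) + 25 = \left(48 - -128\right) + 25 = \left(48 + 128\right) + 25 = 176 + 25 = 201$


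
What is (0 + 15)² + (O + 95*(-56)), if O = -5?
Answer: -5100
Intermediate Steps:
(0 + 15)² + (O + 95*(-56)) = (0 + 15)² + (-5 + 95*(-56)) = 15² + (-5 - 5320) = 225 - 5325 = -5100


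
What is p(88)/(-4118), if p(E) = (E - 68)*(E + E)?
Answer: -1760/2059 ≈ -0.85478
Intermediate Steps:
p(E) = 2*E*(-68 + E) (p(E) = (-68 + E)*(2*E) = 2*E*(-68 + E))
p(88)/(-4118) = (2*88*(-68 + 88))/(-4118) = (2*88*20)*(-1/4118) = 3520*(-1/4118) = -1760/2059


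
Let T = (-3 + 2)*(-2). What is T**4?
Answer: 16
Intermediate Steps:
T = 2 (T = -1*(-2) = 2)
T**4 = 2**4 = 16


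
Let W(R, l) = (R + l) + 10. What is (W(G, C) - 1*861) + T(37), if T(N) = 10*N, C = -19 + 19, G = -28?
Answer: -509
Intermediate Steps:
C = 0
W(R, l) = 10 + R + l
(W(G, C) - 1*861) + T(37) = ((10 - 28 + 0) - 1*861) + 10*37 = (-18 - 861) + 370 = -879 + 370 = -509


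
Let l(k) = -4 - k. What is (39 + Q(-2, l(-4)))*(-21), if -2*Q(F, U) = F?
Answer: -840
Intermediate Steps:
Q(F, U) = -F/2
(39 + Q(-2, l(-4)))*(-21) = (39 - ½*(-2))*(-21) = (39 + 1)*(-21) = 40*(-21) = -840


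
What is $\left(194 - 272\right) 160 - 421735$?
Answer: $-434215$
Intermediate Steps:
$\left(194 - 272\right) 160 - 421735 = \left(-78\right) 160 - 421735 = -12480 - 421735 = -434215$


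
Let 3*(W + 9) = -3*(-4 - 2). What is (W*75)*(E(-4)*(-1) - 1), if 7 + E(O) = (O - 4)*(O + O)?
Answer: 13050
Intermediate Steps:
E(O) = -7 + 2*O*(-4 + O) (E(O) = -7 + (O - 4)*(O + O) = -7 + (-4 + O)*(2*O) = -7 + 2*O*(-4 + O))
W = -3 (W = -9 + (-3*(-4 - 2))/3 = -9 + (-3*(-6))/3 = -9 + (1/3)*18 = -9 + 6 = -3)
(W*75)*(E(-4)*(-1) - 1) = (-3*75)*((-7 - 8*(-4) + 2*(-4)**2)*(-1) - 1) = -225*((-7 + 32 + 2*16)*(-1) - 1) = -225*((-7 + 32 + 32)*(-1) - 1) = -225*(57*(-1) - 1) = -225*(-57 - 1) = -225*(-58) = 13050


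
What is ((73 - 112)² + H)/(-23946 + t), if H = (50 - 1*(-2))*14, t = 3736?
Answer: -2249/20210 ≈ -0.11128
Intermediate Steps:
H = 728 (H = (50 + 2)*14 = 52*14 = 728)
((73 - 112)² + H)/(-23946 + t) = ((73 - 112)² + 728)/(-23946 + 3736) = ((-39)² + 728)/(-20210) = (1521 + 728)*(-1/20210) = 2249*(-1/20210) = -2249/20210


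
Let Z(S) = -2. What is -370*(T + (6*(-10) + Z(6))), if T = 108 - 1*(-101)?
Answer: -54390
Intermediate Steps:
T = 209 (T = 108 + 101 = 209)
-370*(T + (6*(-10) + Z(6))) = -370*(209 + (6*(-10) - 2)) = -370*(209 + (-60 - 2)) = -370*(209 - 62) = -370*147 = -54390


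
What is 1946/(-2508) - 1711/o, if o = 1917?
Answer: -1336945/801306 ≈ -1.6685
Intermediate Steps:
1946/(-2508) - 1711/o = 1946/(-2508) - 1711/1917 = 1946*(-1/2508) - 1711*1/1917 = -973/1254 - 1711/1917 = -1336945/801306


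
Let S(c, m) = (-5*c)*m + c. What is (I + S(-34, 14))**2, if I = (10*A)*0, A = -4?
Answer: 5503716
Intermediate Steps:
S(c, m) = c - 5*c*m (S(c, m) = -5*c*m + c = c - 5*c*m)
I = 0 (I = (10*(-4))*0 = -40*0 = 0)
(I + S(-34, 14))**2 = (0 - 34*(1 - 5*14))**2 = (0 - 34*(1 - 70))**2 = (0 - 34*(-69))**2 = (0 + 2346)**2 = 2346**2 = 5503716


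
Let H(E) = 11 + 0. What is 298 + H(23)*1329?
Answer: 14917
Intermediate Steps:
H(E) = 11
298 + H(23)*1329 = 298 + 11*1329 = 298 + 14619 = 14917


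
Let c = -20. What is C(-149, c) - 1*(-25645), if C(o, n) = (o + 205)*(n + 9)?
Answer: 25029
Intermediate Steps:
C(o, n) = (9 + n)*(205 + o) (C(o, n) = (205 + o)*(9 + n) = (9 + n)*(205 + o))
C(-149, c) - 1*(-25645) = (1845 + 9*(-149) + 205*(-20) - 20*(-149)) - 1*(-25645) = (1845 - 1341 - 4100 + 2980) + 25645 = -616 + 25645 = 25029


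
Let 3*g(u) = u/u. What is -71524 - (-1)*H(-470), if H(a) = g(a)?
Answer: -214571/3 ≈ -71524.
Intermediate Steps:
g(u) = ⅓ (g(u) = (u/u)/3 = (⅓)*1 = ⅓)
H(a) = ⅓
-71524 - (-1)*H(-470) = -71524 - (-1)/3 = -71524 - 1*(-⅓) = -71524 + ⅓ = -214571/3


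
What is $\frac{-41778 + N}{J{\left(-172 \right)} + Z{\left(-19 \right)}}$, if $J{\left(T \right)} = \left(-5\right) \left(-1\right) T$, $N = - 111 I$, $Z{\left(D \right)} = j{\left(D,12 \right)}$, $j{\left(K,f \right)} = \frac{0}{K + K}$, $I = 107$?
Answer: $\frac{10731}{172} \approx 62.39$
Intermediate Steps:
$j{\left(K,f \right)} = 0$ ($j{\left(K,f \right)} = \frac{0}{2 K} = 0 \frac{1}{2 K} = 0$)
$Z{\left(D \right)} = 0$
$N = -11877$ ($N = \left(-111\right) 107 = -11877$)
$J{\left(T \right)} = 5 T$
$\frac{-41778 + N}{J{\left(-172 \right)} + Z{\left(-19 \right)}} = \frac{-41778 - 11877}{5 \left(-172\right) + 0} = - \frac{53655}{-860 + 0} = - \frac{53655}{-860} = \left(-53655\right) \left(- \frac{1}{860}\right) = \frac{10731}{172}$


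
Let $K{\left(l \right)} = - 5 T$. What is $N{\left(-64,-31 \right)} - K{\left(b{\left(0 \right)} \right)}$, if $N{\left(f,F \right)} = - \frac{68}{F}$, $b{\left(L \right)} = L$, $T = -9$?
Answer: $- \frac{1327}{31} \approx -42.806$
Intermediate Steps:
$K{\left(l \right)} = 45$ ($K{\left(l \right)} = \left(-5\right) \left(-9\right) = 45$)
$N{\left(-64,-31 \right)} - K{\left(b{\left(0 \right)} \right)} = - \frac{68}{-31} - 45 = \left(-68\right) \left(- \frac{1}{31}\right) - 45 = \frac{68}{31} - 45 = - \frac{1327}{31}$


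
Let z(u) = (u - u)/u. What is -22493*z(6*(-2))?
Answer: 0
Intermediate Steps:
z(u) = 0 (z(u) = 0/u = 0)
-22493*z(6*(-2)) = -22493*0 = 0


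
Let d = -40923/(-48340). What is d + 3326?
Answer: 160819763/48340 ≈ 3326.8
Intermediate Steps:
d = 40923/48340 (d = -40923*(-1/48340) = 40923/48340 ≈ 0.84657)
d + 3326 = 40923/48340 + 3326 = 160819763/48340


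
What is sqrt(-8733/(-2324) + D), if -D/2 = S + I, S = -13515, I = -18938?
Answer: sqrt(87644010937)/1162 ≈ 254.77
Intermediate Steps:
D = 64906 (D = -2*(-13515 - 18938) = -2*(-32453) = 64906)
sqrt(-8733/(-2324) + D) = sqrt(-8733/(-2324) + 64906) = sqrt(-8733*(-1/2324) + 64906) = sqrt(8733/2324 + 64906) = sqrt(150850277/2324) = sqrt(87644010937)/1162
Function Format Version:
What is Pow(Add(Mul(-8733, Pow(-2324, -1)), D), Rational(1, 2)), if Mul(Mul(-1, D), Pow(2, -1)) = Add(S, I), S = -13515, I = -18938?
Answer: Mul(Rational(1, 1162), Pow(87644010937, Rational(1, 2))) ≈ 254.77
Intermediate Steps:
D = 64906 (D = Mul(-2, Add(-13515, -18938)) = Mul(-2, -32453) = 64906)
Pow(Add(Mul(-8733, Pow(-2324, -1)), D), Rational(1, 2)) = Pow(Add(Mul(-8733, Pow(-2324, -1)), 64906), Rational(1, 2)) = Pow(Add(Mul(-8733, Rational(-1, 2324)), 64906), Rational(1, 2)) = Pow(Add(Rational(8733, 2324), 64906), Rational(1, 2)) = Pow(Rational(150850277, 2324), Rational(1, 2)) = Mul(Rational(1, 1162), Pow(87644010937, Rational(1, 2)))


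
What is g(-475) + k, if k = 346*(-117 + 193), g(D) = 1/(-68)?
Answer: 1788127/68 ≈ 26296.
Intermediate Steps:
g(D) = -1/68
k = 26296 (k = 346*76 = 26296)
g(-475) + k = -1/68 + 26296 = 1788127/68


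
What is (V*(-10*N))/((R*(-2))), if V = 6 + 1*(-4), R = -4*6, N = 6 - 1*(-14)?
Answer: -25/3 ≈ -8.3333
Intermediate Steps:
N = 20 (N = 6 + 14 = 20)
R = -24
V = 2 (V = 6 - 4 = 2)
(V*(-10*N))/((R*(-2))) = (2*(-10*20))/((-24*(-2))) = (2*(-200))/48 = (1/48)*(-400) = -25/3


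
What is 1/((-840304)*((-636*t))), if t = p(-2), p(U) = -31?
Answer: -1/16567433664 ≈ -6.0359e-11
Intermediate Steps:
t = -31
1/((-840304)*((-636*t))) = 1/((-840304)*((-636*(-31)))) = -1/840304/19716 = -1/840304*1/19716 = -1/16567433664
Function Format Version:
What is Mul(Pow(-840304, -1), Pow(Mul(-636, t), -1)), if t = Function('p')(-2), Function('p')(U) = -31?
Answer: Rational(-1, 16567433664) ≈ -6.0359e-11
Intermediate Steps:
t = -31
Mul(Pow(-840304, -1), Pow(Mul(-636, t), -1)) = Mul(Pow(-840304, -1), Pow(Mul(-636, -31), -1)) = Mul(Rational(-1, 840304), Pow(19716, -1)) = Mul(Rational(-1, 840304), Rational(1, 19716)) = Rational(-1, 16567433664)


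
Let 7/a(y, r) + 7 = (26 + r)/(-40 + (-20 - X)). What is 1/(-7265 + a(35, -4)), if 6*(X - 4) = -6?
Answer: -463/3364136 ≈ -0.00013763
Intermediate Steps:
X = 3 (X = 4 + (1/6)*(-6) = 4 - 1 = 3)
a(y, r) = 7/(-467/63 - r/63) (a(y, r) = 7/(-7 + (26 + r)/(-40 + (-20 - 1*3))) = 7/(-7 + (26 + r)/(-40 + (-20 - 3))) = 7/(-7 + (26 + r)/(-40 - 23)) = 7/(-7 + (26 + r)/(-63)) = 7/(-7 + (26 + r)*(-1/63)) = 7/(-7 + (-26/63 - r/63)) = 7/(-467/63 - r/63))
1/(-7265 + a(35, -4)) = 1/(-7265 - 441/(467 - 4)) = 1/(-7265 - 441/463) = 1/(-3364136/463) = -463/3364136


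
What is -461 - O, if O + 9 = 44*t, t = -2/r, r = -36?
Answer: -4090/9 ≈ -454.44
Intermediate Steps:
t = 1/18 (t = -2/(-36) = -2*(-1/36) = 1/18 ≈ 0.055556)
O = -59/9 (O = -9 + 44*(1/18) = -9 + 22/9 = -59/9 ≈ -6.5556)
-461 - O = -461 - 1*(-59/9) = -461 + 59/9 = -4090/9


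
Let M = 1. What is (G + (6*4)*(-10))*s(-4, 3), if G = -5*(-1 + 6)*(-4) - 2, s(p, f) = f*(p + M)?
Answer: 1278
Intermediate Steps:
s(p, f) = f*(1 + p) (s(p, f) = f*(p + 1) = f*(1 + p))
G = 98 (G = -5*5*(-4) - 2 = -25*(-4) - 2 = 100 - 2 = 98)
(G + (6*4)*(-10))*s(-4, 3) = (98 + (6*4)*(-10))*(3*(1 - 4)) = (98 + 24*(-10))*(3*(-3)) = (98 - 240)*(-9) = -142*(-9) = 1278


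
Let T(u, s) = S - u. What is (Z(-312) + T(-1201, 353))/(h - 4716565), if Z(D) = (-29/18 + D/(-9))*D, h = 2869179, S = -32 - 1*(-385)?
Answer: 13139/2771079 ≈ 0.0047415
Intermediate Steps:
S = 353 (S = -32 + 385 = 353)
T(u, s) = 353 - u
Z(D) = D*(-29/18 - D/9) (Z(D) = (-29*1/18 + D*(-⅑))*D = (-29/18 - D/9)*D = D*(-29/18 - D/9))
(Z(-312) + T(-1201, 353))/(h - 4716565) = (-1/18*(-312)*(29 + 2*(-312)) + (353 - 1*(-1201)))/(2869179 - 4716565) = (-1/18*(-312)*(29 - 624) + (353 + 1201))/(-1847386) = (-1/18*(-312)*(-595) + 1554)*(-1/1847386) = (-30940/3 + 1554)*(-1/1847386) = -26278/3*(-1/1847386) = 13139/2771079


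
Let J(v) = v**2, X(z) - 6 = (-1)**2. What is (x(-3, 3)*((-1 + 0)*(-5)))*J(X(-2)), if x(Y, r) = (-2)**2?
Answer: 980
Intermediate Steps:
x(Y, r) = 4
X(z) = 7 (X(z) = 6 + (-1)**2 = 6 + 1 = 7)
(x(-3, 3)*((-1 + 0)*(-5)))*J(X(-2)) = (4*((-1 + 0)*(-5)))*7**2 = (4*(-1*(-5)))*49 = (4*5)*49 = 20*49 = 980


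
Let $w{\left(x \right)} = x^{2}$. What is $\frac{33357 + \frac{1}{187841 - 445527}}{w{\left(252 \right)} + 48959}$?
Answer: $\frac{8595631901}{28980140618} \approx 0.2966$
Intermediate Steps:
$\frac{33357 + \frac{1}{187841 - 445527}}{w{\left(252 \right)} + 48959} = \frac{33357 + \frac{1}{187841 - 445527}}{252^{2} + 48959} = \frac{33357 + \frac{1}{-257686}}{63504 + 48959} = \frac{33357 - \frac{1}{257686}}{112463} = \frac{8595631901}{257686} \cdot \frac{1}{112463} = \frac{8595631901}{28980140618}$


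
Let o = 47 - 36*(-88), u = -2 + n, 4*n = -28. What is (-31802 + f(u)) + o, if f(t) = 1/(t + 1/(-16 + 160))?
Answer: -37020309/1295 ≈ -28587.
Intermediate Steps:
n = -7 (n = (¼)*(-28) = -7)
u = -9 (u = -2 - 7 = -9)
f(t) = 1/(1/144 + t) (f(t) = 1/(t + 1/144) = 1/(1/144 + t))
o = 3215 (o = 47 + 3168 = 3215)
(-31802 + f(u)) + o = (-31802 + 144/(1 + 144*(-9))) + 3215 = (-31802 + 144/(1 - 1296)) + 3215 = (-31802 + 144/(-1295)) + 3215 = (-31802 + 144*(-1/1295)) + 3215 = (-31802 - 144/1295) + 3215 = -41183734/1295 + 3215 = -37020309/1295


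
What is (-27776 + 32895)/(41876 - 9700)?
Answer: 5119/32176 ≈ 0.15909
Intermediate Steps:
(-27776 + 32895)/(41876 - 9700) = 5119/32176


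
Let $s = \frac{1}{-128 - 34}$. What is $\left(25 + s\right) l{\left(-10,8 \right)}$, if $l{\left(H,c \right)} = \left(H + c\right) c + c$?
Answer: $- \frac{16196}{81} \approx -199.95$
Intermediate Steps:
$l{\left(H,c \right)} = c + c \left(H + c\right)$ ($l{\left(H,c \right)} = c \left(H + c\right) + c = c + c \left(H + c\right)$)
$s = - \frac{1}{162}$ ($s = \frac{1}{-162} = - \frac{1}{162} \approx -0.0061728$)
$\left(25 + s\right) l{\left(-10,8 \right)} = \left(25 - \frac{1}{162}\right) 8 \left(1 - 10 + 8\right) = \frac{4049 \cdot 8 \left(-1\right)}{162} = \frac{4049}{162} \left(-8\right) = - \frac{16196}{81}$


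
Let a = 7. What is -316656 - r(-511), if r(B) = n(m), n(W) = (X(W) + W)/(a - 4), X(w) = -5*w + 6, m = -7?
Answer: -950002/3 ≈ -3.1667e+5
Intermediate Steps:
X(w) = 6 - 5*w
n(W) = 2 - 4*W/3 (n(W) = ((6 - 5*W) + W)/(7 - 4) = (6 - 4*W)/3 = (6 - 4*W)*(⅓) = 2 - 4*W/3)
r(B) = 34/3 (r(B) = 2 - 4/3*(-7) = 2 + 28/3 = 34/3)
-316656 - r(-511) = -316656 - 1*34/3 = -316656 - 34/3 = -950002/3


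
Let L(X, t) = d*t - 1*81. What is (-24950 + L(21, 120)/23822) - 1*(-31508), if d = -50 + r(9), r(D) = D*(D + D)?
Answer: 156238035/23822 ≈ 6558.6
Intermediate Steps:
r(D) = 2*D**2 (r(D) = D*(2*D) = 2*D**2)
d = 112 (d = -50 + 2*9**2 = -50 + 2*81 = -50 + 162 = 112)
L(X, t) = -81 + 112*t (L(X, t) = 112*t - 1*81 = 112*t - 81 = -81 + 112*t)
(-24950 + L(21, 120)/23822) - 1*(-31508) = (-24950 + (-81 + 112*120)/23822) - 1*(-31508) = (-24950 + (-81 + 13440)*(1/23822)) + 31508 = (-24950 + 13359*(1/23822)) + 31508 = (-24950 + 13359/23822) + 31508 = -594345541/23822 + 31508 = 156238035/23822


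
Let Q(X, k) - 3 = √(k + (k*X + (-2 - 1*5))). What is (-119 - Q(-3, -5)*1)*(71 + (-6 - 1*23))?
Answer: -5124 - 42*√3 ≈ -5196.8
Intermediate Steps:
Q(X, k) = 3 + √(-7 + k + X*k) (Q(X, k) = 3 + √(k + (k*X + (-2 - 1*5))) = 3 + √(k + (X*k + (-2 - 5))) = 3 + √(k + (X*k - 7)) = 3 + √(k + (-7 + X*k)) = 3 + √(-7 + k + X*k))
(-119 - Q(-3, -5)*1)*(71 + (-6 - 1*23)) = (-119 - (3 + √(-7 - 5 - 3*(-5)))*1)*(71 + (-6 - 1*23)) = (-119 - (3 + √(-7 - 5 + 15))*1)*(71 + (-6 - 23)) = (-119 - (3 + √3)*1)*(71 - 29) = (-119 + (-3 - √3)*1)*42 = (-119 + (-3 - √3))*42 = (-122 - √3)*42 = -5124 - 42*√3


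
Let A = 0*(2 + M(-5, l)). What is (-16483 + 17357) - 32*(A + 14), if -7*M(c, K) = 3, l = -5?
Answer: 426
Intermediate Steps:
M(c, K) = -3/7 (M(c, K) = -1/7*3 = -3/7)
A = 0 (A = 0*(2 - 3/7) = 0*(11/7) = 0)
(-16483 + 17357) - 32*(A + 14) = (-16483 + 17357) - 32*(0 + 14) = 874 - 32*14 = 874 - 448 = 426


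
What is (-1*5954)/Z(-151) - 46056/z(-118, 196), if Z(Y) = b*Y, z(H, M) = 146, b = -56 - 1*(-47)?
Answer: -31729694/99207 ≈ -319.83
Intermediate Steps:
b = -9 (b = -56 + 47 = -9)
Z(Y) = -9*Y
(-1*5954)/Z(-151) - 46056/z(-118, 196) = (-1*5954)/((-9*(-151))) - 46056/146 = -5954/1359 - 46056*1/146 = -5954*1/1359 - 23028/73 = -5954/1359 - 23028/73 = -31729694/99207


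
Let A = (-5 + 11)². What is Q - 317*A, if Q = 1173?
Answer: -10239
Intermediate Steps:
A = 36 (A = 6² = 36)
Q - 317*A = 1173 - 317*36 = 1173 - 11412 = -10239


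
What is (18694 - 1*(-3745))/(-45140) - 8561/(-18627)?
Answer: -4503959/120117540 ≈ -0.037496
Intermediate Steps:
(18694 - 1*(-3745))/(-45140) - 8561/(-18627) = (18694 + 3745)*(-1/45140) - 8561*(-1/18627) = 22439*(-1/45140) + 1223/2661 = -22439/45140 + 1223/2661 = -4503959/120117540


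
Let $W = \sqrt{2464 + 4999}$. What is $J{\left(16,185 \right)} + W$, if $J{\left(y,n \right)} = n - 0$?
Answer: $185 + \sqrt{7463} \approx 271.39$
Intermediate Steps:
$W = \sqrt{7463} \approx 86.389$
$J{\left(y,n \right)} = n$ ($J{\left(y,n \right)} = n + 0 = n$)
$J{\left(16,185 \right)} + W = 185 + \sqrt{7463}$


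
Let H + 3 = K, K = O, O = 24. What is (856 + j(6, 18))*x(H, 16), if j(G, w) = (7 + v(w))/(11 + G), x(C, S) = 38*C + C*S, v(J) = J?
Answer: 16530318/17 ≈ 9.7237e+5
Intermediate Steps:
K = 24
H = 21 (H = -3 + 24 = 21)
j(G, w) = (7 + w)/(11 + G)
(856 + j(6, 18))*x(H, 16) = (856 + (7 + 18)/(11 + 6))*(21*(38 + 16)) = (856 + 25/17)*(21*54) = (856 + (1/17)*25)*1134 = (856 + 25/17)*1134 = (14577/17)*1134 = 16530318/17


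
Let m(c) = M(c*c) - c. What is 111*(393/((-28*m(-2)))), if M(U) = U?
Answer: -14541/56 ≈ -259.66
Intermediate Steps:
m(c) = c² - c (m(c) = c*c - c = c² - c)
111*(393/((-28*m(-2)))) = 111*(393/((-(-56)*(-1 - 2)))) = 111*(393/((-(-56)*(-3)))) = 111*(393/((-28*6))) = 111*(393/(-168)) = 111*(393*(-1/168)) = 111*(-131/56) = -14541/56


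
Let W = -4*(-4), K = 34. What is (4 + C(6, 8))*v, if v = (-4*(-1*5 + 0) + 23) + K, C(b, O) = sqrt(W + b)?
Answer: 308 + 77*sqrt(22) ≈ 669.16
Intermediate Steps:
W = 16
C(b, O) = sqrt(16 + b)
v = 77 (v = (-4*(-1*5 + 0) + 23) + 34 = (-4*(-5 + 0) + 23) + 34 = (-4*(-5) + 23) + 34 = (20 + 23) + 34 = 43 + 34 = 77)
(4 + C(6, 8))*v = (4 + sqrt(16 + 6))*77 = (4 + sqrt(22))*77 = 308 + 77*sqrt(22)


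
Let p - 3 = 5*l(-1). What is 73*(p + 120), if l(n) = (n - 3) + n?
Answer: 7154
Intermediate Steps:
l(n) = -3 + 2*n (l(n) = (-3 + n) + n = -3 + 2*n)
p = -22 (p = 3 + 5*(-3 + 2*(-1)) = 3 + 5*(-3 - 2) = 3 + 5*(-5) = 3 - 25 = -22)
73*(p + 120) = 73*(-22 + 120) = 73*98 = 7154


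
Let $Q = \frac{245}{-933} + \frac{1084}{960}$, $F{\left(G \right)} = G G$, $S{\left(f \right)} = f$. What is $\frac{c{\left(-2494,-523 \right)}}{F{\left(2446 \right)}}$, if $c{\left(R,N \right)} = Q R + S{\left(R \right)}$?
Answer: $- \frac{173733287}{223282425120} \approx -0.00077809$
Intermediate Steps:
$F{\left(G \right)} = G^{2}$
$Q = \frac{64681}{74640}$ ($Q = 245 \left(- \frac{1}{933}\right) + 1084 \cdot \frac{1}{960} = - \frac{245}{933} + \frac{271}{240} = \frac{64681}{74640} \approx 0.86657$)
$c{\left(R,N \right)} = \frac{139321 R}{74640}$ ($c{\left(R,N \right)} = \frac{64681 R}{74640} + R = \frac{139321 R}{74640}$)
$\frac{c{\left(-2494,-523 \right)}}{F{\left(2446 \right)}} = \frac{\frac{139321}{74640} \left(-2494\right)}{2446^{2}} = - \frac{173733287}{37320 \cdot 5982916} = \left(- \frac{173733287}{37320}\right) \frac{1}{5982916} = - \frac{173733287}{223282425120}$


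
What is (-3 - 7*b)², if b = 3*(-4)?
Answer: 6561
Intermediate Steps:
b = -12
(-3 - 7*b)² = (-3 - 7*(-12))² = (-3 + 84)² = 81² = 6561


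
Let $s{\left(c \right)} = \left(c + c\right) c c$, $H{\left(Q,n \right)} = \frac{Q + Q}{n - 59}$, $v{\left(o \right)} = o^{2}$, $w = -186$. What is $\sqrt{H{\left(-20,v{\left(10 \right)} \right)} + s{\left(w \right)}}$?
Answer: $\frac{2 i \sqrt{5408496878}}{41} \approx 3587.4 i$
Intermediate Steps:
$H{\left(Q,n \right)} = \frac{2 Q}{-59 + n}$
$s{\left(c \right)} = 2 c^{3}$ ($s{\left(c \right)} = 2 c c c = 2 c^{2} c = 2 c^{3}$)
$\sqrt{H{\left(-20,v{\left(10 \right)} \right)} + s{\left(w \right)}} = \sqrt{2 \left(-20\right) \frac{1}{-59 + 10^{2}} + 2 \left(-186\right)^{3}} = \sqrt{2 \left(-20\right) \frac{1}{-59 + 100} + 2 \left(-6434856\right)} = \sqrt{2 \left(-20\right) \frac{1}{41} - 12869712} = \sqrt{- \frac{40}{41} - 12869712} = \sqrt{- \frac{527658232}{41}} = \frac{2 i \sqrt{5408496878}}{41}$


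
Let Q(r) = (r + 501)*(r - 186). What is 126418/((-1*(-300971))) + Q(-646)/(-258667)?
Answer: -3608976634/77851265657 ≈ -0.046357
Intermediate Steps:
Q(r) = (-186 + r)*(501 + r) (Q(r) = (501 + r)*(-186 + r) = (-186 + r)*(501 + r))
126418/((-1*(-300971))) + Q(-646)/(-258667) = 126418/((-1*(-300971))) + (-93186 + (-646)² + 315*(-646))/(-258667) = 126418/300971 + (-93186 + 417316 - 203490)*(-1/258667) = 126418*(1/300971) + 120640*(-1/258667) = 126418/300971 - 120640/258667 = -3608976634/77851265657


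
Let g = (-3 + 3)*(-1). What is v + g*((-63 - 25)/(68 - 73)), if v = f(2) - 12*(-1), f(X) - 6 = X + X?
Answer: 22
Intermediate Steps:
f(X) = 6 + 2*X (f(X) = 6 + (X + X) = 6 + 2*X)
g = 0 (g = 0*(-1) = 0)
v = 22 (v = (6 + 2*2) - 12*(-1) = (6 + 4) - 1*(-12) = 10 + 12 = 22)
v + g*((-63 - 25)/(68 - 73)) = 22 + 0*((-63 - 25)/(68 - 73)) = 22 + 0*(-88/(-5)) = 22 + 0*(-88*(-1/5)) = 22 + 0*(88/5) = 22 + 0 = 22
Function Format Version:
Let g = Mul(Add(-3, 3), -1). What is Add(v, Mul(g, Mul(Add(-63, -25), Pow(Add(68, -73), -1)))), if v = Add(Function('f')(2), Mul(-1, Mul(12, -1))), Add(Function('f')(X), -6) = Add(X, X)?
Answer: 22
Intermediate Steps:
Function('f')(X) = Add(6, Mul(2, X)) (Function('f')(X) = Add(6, Add(X, X)) = Add(6, Mul(2, X)))
g = 0 (g = Mul(0, -1) = 0)
v = 22 (v = Add(Add(6, Mul(2, 2)), Mul(-1, Mul(12, -1))) = Add(Add(6, 4), Mul(-1, -12)) = Add(10, 12) = 22)
Add(v, Mul(g, Mul(Add(-63, -25), Pow(Add(68, -73), -1)))) = Add(22, Mul(0, Mul(Add(-63, -25), Pow(Add(68, -73), -1)))) = Add(22, Mul(0, Mul(-88, Pow(-5, -1)))) = Add(22, Mul(0, Mul(-88, Rational(-1, 5)))) = Add(22, Mul(0, Rational(88, 5))) = Add(22, 0) = 22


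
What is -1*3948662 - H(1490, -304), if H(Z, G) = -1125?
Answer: -3947537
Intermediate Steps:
-1*3948662 - H(1490, -304) = -1*3948662 - 1*(-1125) = -3948662 + 1125 = -3947537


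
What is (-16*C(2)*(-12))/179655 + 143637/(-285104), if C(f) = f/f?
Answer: -8583455089/17073453040 ≈ -0.50274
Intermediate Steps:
C(f) = 1
(-16*C(2)*(-12))/179655 + 143637/(-285104) = (-16*1*(-12))/179655 + 143637/(-285104) = -16*(-12)*(1/179655) + 143637*(-1/285104) = 192*(1/179655) - 143637/285104 = 64/59885 - 143637/285104 = -8583455089/17073453040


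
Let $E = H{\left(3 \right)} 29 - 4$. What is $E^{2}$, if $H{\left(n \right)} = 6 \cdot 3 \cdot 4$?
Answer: $4343056$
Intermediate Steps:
$H{\left(n \right)} = 72$ ($H{\left(n \right)} = 18 \cdot 4 = 72$)
$E = 2084$ ($E = 72 \cdot 29 - 4 = 2088 - 4 = 2084$)
$E^{2} = 2084^{2} = 4343056$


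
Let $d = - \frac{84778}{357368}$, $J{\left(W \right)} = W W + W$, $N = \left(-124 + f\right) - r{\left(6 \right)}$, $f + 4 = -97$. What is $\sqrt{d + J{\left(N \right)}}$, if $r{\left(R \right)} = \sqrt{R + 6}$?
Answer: $\frac{\sqrt{402386335742149 + 7167829681672 \sqrt{3}}}{89342} \approx 227.96$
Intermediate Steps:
$f = -101$ ($f = -4 - 97 = -101$)
$r{\left(R \right)} = \sqrt{6 + R}$
$N = -225 - 2 \sqrt{3}$ ($N = \left(-124 - 101\right) - \sqrt{6 + 6} = -225 - \sqrt{12} = -225 - 2 \sqrt{3} \approx -228.46$)
$J{\left(W \right)} = W + W^{2}$ ($J{\left(W \right)} = W^{2} + W = W + W^{2}$)
$d = - \frac{42389}{178684}$ ($d = \left(-84778\right) \frac{1}{357368} = - \frac{42389}{178684} \approx -0.23723$)
$\sqrt{d + J{\left(N \right)}} = \sqrt{- \frac{42389}{178684} + \left(-225 - 2 \sqrt{3}\right) \left(1 - \left(225 + 2 \sqrt{3}\right)\right)} = \sqrt{- \frac{42389}{178684} + \left(-225 - 2 \sqrt{3}\right) \left(-224 - 2 \sqrt{3}\right)}$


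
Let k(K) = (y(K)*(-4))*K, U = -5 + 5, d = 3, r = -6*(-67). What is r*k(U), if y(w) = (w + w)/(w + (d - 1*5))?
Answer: 0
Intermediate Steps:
r = 402
y(w) = 2*w/(-2 + w) (y(w) = (w + w)/(w + (3 - 1*5)) = (2*w)/(w + (3 - 5)) = (2*w)/(w - 2) = (2*w)/(-2 + w) = 2*w/(-2 + w))
U = 0
k(K) = -8*K²/(-2 + K) (k(K) = ((2*K/(-2 + K))*(-4))*K = (-8*K/(-2 + K))*K = -8*K²/(-2 + K))
r*k(U) = 402*(-8*0²/(-2 + 0)) = 402*(-8*0/(-2)) = 402*(-8*0*(-½)) = 402*0 = 0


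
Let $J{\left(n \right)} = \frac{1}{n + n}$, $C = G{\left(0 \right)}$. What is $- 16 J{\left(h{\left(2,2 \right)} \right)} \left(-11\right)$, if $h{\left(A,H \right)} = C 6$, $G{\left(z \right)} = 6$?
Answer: $\frac{22}{9} \approx 2.4444$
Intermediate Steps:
$C = 6$
$h{\left(A,H \right)} = 36$ ($h{\left(A,H \right)} = 6 \cdot 6 = 36$)
$J{\left(n \right)} = \frac{1}{2 n}$
$- 16 J{\left(h{\left(2,2 \right)} \right)} \left(-11\right) = - 16 \frac{1}{2 \cdot 36} \left(-11\right) = - 16 \cdot \frac{1}{2} \cdot \frac{1}{36} \left(-11\right) = \left(-16\right) \frac{1}{72} \left(-11\right) = \left(- \frac{2}{9}\right) \left(-11\right) = \frac{22}{9}$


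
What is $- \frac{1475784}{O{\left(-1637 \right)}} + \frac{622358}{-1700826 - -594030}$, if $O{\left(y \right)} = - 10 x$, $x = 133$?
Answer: $\frac{408141022981}{368009670} \approx 1109.0$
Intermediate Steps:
$O{\left(y \right)} = -1330$ ($O{\left(y \right)} = \left(-10\right) 133 = -1330$)
$- \frac{1475784}{O{\left(-1637 \right)}} + \frac{622358}{-1700826 - -594030} = - \frac{1475784}{-1330} + \frac{622358}{-1700826 - -594030} = \left(-1475784\right) \left(- \frac{1}{1330}\right) + \frac{622358}{-1700826 + 594030} = \frac{737892}{665} + \frac{622358}{-1106796} = \frac{737892}{665} + 622358 \left(- \frac{1}{1106796}\right) = \frac{737892}{665} - \frac{311179}{553398} = \frac{408141022981}{368009670}$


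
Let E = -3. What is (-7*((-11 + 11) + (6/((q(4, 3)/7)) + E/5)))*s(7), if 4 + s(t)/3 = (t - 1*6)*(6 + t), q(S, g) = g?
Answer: -12663/5 ≈ -2532.6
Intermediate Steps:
s(t) = -12 + 3*(-6 + t)*(6 + t) (s(t) = -12 + 3*((t - 1*6)*(6 + t)) = -12 + 3*((t - 6)*(6 + t)) = -12 + 3*((-6 + t)*(6 + t)) = -12 + 3*(-6 + t)*(6 + t))
(-7*((-11 + 11) + (6/((q(4, 3)/7)) + E/5)))*s(7) = (-7*((-11 + 11) + (6/((3/7)) - 3/5)))*(-120 + 3*7²) = (-7*(0 + (6/((3*(⅐))) - 3*⅕)))*(-120 + 3*49) = (-7*(0 + (6/(3/7) - ⅗)))*(-120 + 147) = -7*(0 + (6*(7/3) - ⅗))*27 = -7*(0 + (14 - ⅗))*27 = -7*(0 + 67/5)*27 = -7*67/5*27 = -469/5*27 = -12663/5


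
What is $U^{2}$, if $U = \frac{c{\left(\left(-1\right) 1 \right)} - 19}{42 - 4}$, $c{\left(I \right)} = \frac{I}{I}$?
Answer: $\frac{81}{361} \approx 0.22438$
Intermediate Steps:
$c{\left(I \right)} = 1$
$U = - \frac{9}{19}$ ($U = \frac{1 - 19}{42 - 4} = - \frac{18}{38} = \left(-18\right) \frac{1}{38} = - \frac{9}{19} \approx -0.47368$)
$U^{2} = \left(- \frac{9}{19}\right)^{2} = \frac{81}{361}$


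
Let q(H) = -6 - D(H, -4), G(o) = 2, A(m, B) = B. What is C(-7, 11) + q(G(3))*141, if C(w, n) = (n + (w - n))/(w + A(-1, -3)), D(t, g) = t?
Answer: -11273/10 ≈ -1127.3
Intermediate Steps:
q(H) = -6 - H
C(w, n) = w/(-3 + w) (C(w, n) = (n + (w - n))/(w - 3) = w/(-3 + w))
C(-7, 11) + q(G(3))*141 = -7/(-3 - 7) + (-6 - 1*2)*141 = -7/(-10) + (-6 - 2)*141 = -7*(-⅒) - 8*141 = 7/10 - 1128 = -11273/10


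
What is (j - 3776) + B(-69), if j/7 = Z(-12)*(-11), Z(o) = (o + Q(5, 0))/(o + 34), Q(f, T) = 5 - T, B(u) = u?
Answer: -7641/2 ≈ -3820.5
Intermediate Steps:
Z(o) = (5 + o)/(34 + o) (Z(o) = (o + (5 - 1*0))/(o + 34) = (o + (5 + 0))/(34 + o) = (o + 5)/(34 + o) = (5 + o)/(34 + o))
j = 49/2 (j = 7*(((5 - 12)/(34 - 12))*(-11)) = 7*((-7/22)*(-11)) = 7*(((1/22)*(-7))*(-11)) = 7*(-7/22*(-11)) = 7*(7/2) = 49/2 ≈ 24.500)
(j - 3776) + B(-69) = (49/2 - 3776) - 69 = -7503/2 - 69 = -7641/2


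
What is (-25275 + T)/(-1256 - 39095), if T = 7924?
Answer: 17351/40351 ≈ 0.43000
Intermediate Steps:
(-25275 + T)/(-1256 - 39095) = (-25275 + 7924)/(-1256 - 39095) = -17351/(-40351) = -17351*(-1/40351) = 17351/40351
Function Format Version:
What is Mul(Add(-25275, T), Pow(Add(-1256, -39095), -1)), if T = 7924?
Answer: Rational(17351, 40351) ≈ 0.43000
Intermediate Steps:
Mul(Add(-25275, T), Pow(Add(-1256, -39095), -1)) = Mul(Add(-25275, 7924), Pow(Add(-1256, -39095), -1)) = Mul(-17351, Pow(-40351, -1)) = Mul(-17351, Rational(-1, 40351)) = Rational(17351, 40351)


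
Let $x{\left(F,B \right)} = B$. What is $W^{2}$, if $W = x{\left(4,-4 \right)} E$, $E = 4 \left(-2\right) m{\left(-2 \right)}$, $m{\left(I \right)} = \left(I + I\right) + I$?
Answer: $36864$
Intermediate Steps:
$m{\left(I \right)} = 3 I$ ($m{\left(I \right)} = 2 I + I = 3 I$)
$E = 48$ ($E = 4 \left(-2\right) 3 \left(-2\right) = \left(-8\right) \left(-6\right) = 48$)
$W = -192$ ($W = \left(-4\right) 48 = -192$)
$W^{2} = \left(-192\right)^{2} = 36864$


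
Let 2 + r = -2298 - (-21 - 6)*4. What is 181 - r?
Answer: 2373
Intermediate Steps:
r = -2192 (r = -2 + (-2298 - (-21 - 6)*4) = -2 + (-2298 - (-27)*4) = -2 + (-2298 - 1*(-108)) = -2 + (-2298 + 108) = -2 - 2190 = -2192)
181 - r = 181 - 1*(-2192) = 181 + 2192 = 2373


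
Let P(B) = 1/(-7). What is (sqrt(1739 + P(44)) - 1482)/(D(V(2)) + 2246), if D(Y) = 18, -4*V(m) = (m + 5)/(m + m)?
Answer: -741/1132 + sqrt(21301)/7924 ≈ -0.63618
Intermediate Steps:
P(B) = -1/7
V(m) = -(5 + m)/(8*m) (V(m) = -(m + 5)/(4*(m + m)) = -(5 + m)/(4*(2*m)) = -(5 + m)*1/(2*m)/4 = -(5 + m)/(8*m))
(sqrt(1739 + P(44)) - 1482)/(D(V(2)) + 2246) = (sqrt(1739 - 1/7) - 1482)/(18 + 2246) = (sqrt(12172/7) - 1482)/2264 = (2*sqrt(21301)/7 - 1482)*(1/2264) = (-1482 + 2*sqrt(21301)/7)*(1/2264) = -741/1132 + sqrt(21301)/7924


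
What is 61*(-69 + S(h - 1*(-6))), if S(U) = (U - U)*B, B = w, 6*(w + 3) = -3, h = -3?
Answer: -4209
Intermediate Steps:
w = -7/2 (w = -3 + (⅙)*(-3) = -3 - ½ = -7/2 ≈ -3.5000)
B = -7/2 ≈ -3.5000
S(U) = 0 (S(U) = (U - U)*(-7/2) = 0*(-7/2) = 0)
61*(-69 + S(h - 1*(-6))) = 61*(-69 + 0) = 61*(-69) = -4209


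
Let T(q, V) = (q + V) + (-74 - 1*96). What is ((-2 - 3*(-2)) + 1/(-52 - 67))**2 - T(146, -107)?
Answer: 2080716/14161 ≈ 146.93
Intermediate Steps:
T(q, V) = -170 + V + q (T(q, V) = (V + q) + (-74 - 96) = (V + q) - 170 = -170 + V + q)
((-2 - 3*(-2)) + 1/(-52 - 67))**2 - T(146, -107) = ((-2 - 3*(-2)) + 1/(-52 - 67))**2 - (-170 - 107 + 146) = ((-2 + 6) + 1/(-119))**2 - 1*(-131) = (4 - 1/119)**2 + 131 = (475/119)**2 + 131 = 225625/14161 + 131 = 2080716/14161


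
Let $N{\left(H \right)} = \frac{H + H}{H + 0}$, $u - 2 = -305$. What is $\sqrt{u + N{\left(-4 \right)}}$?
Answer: $i \sqrt{301} \approx 17.349 i$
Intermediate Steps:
$u = -303$ ($u = 2 - 305 = -303$)
$N{\left(H \right)} = 2$ ($N{\left(H \right)} = \frac{2 H}{H} = 2$)
$\sqrt{u + N{\left(-4 \right)}} = \sqrt{-303 + 2} = \sqrt{-301} = i \sqrt{301}$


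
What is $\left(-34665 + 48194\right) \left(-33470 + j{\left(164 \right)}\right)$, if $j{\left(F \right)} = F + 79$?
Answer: $-449528083$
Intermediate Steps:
$j{\left(F \right)} = 79 + F$
$\left(-34665 + 48194\right) \left(-33470 + j{\left(164 \right)}\right) = \left(-34665 + 48194\right) \left(-33470 + \left(79 + 164\right)\right) = 13529 \left(-33470 + 243\right) = 13529 \left(-33227\right) = -449528083$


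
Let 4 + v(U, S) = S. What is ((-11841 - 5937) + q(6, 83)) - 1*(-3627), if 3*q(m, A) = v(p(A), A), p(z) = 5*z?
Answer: -42374/3 ≈ -14125.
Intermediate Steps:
v(U, S) = -4 + S
q(m, A) = -4/3 + A/3 (q(m, A) = (-4 + A)/3 = -4/3 + A/3)
((-11841 - 5937) + q(6, 83)) - 1*(-3627) = ((-11841 - 5937) + (-4/3 + (⅓)*83)) - 1*(-3627) = (-17778 + (-4/3 + 83/3)) + 3627 = (-17778 + 79/3) + 3627 = -53255/3 + 3627 = -42374/3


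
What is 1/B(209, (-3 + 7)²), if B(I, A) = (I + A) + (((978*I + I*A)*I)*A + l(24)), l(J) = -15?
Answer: 1/694702834 ≈ 1.4395e-9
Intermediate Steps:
B(I, A) = -15 + A + I + A*I*(978*I + A*I) (B(I, A) = (I + A) + (((978*I + I*A)*I)*A - 15) = (A + I) + (((978*I + A*I)*I)*A - 15) = (A + I) + ((I*(978*I + A*I))*A - 15) = (A + I) + (A*I*(978*I + A*I) - 15) = (A + I) + (-15 + A*I*(978*I + A*I)) = -15 + A + I + A*I*(978*I + A*I))
1/B(209, (-3 + 7)²) = 1/(-15 + (-3 + 7)² + 209 + ((-3 + 7)²)²*209² + 978*(-3 + 7)²*209²) = 1/(-15 + 4² + 209 + (4²)²*43681 + 978*4²*43681) = 1/(-15 + 16 + 209 + 16²*43681 + 978*16*43681) = 1/(-15 + 16 + 209 + 256*43681 + 683520288) = 1/(-15 + 16 + 209 + 11182336 + 683520288) = 1/694702834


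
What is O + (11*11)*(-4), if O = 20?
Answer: -464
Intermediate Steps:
O + (11*11)*(-4) = 20 + (11*11)*(-4) = 20 + 121*(-4) = 20 - 484 = -464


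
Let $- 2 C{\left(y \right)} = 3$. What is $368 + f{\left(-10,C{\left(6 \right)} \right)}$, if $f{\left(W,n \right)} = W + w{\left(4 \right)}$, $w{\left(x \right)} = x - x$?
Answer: $358$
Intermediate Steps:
$C{\left(y \right)} = - \frac{3}{2}$ ($C{\left(y \right)} = \left(- \frac{1}{2}\right) 3 = - \frac{3}{2}$)
$w{\left(x \right)} = 0$
$f{\left(W,n \right)} = W$ ($f{\left(W,n \right)} = W + 0 = W$)
$368 + f{\left(-10,C{\left(6 \right)} \right)} = 368 - 10 = 358$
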